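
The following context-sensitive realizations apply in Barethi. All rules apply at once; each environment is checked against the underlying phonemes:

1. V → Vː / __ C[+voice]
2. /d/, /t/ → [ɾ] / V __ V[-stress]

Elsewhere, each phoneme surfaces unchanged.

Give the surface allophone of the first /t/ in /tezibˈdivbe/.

/t/ — word-initial; rule 2 does not apply here → [t].

[t]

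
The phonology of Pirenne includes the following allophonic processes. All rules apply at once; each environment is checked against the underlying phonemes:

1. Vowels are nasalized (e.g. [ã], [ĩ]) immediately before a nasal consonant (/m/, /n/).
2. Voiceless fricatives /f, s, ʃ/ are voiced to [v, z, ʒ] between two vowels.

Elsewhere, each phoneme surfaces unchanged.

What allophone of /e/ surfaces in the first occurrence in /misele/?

[e]

/e/ (between /s/ and /l/): rule 1 targets it, but not before a nasal consonant → unchanged [e].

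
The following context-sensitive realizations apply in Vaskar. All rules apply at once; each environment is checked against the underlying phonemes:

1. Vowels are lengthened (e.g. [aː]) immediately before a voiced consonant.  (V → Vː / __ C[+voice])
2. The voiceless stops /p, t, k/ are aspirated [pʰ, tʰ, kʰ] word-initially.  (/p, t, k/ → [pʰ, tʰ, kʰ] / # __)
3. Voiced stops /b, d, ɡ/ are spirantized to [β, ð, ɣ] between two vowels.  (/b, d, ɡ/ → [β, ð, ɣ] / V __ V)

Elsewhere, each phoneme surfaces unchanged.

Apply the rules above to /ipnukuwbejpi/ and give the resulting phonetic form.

[ipnukuːwbeːjpi]

/i/ (word-initial): rule 1 targets it, but not before a voiced consonant → unchanged [i].
/p/ (between /i/ and /n/) is in the target of rule 2 but the environment (word-initially) is not met → [p].
/n/ stays [n].
/u/ — between /n/ and /k/; rule 1 does not apply here → [u].
/k/ (between /u/ and /u/) is in the target of rule 2 but the environment (word-initially) is not met → [k].
/u/ meets the environment for rule 1 (before a voiced consonant) → [uː].
/w/ (between /u/ and /b/) is unaffected → [w].
/b/ (between /w/ and /e/): rule 3 targets it, but not between two vowels → unchanged [b].
/e/ meets the environment for rule 1 (before a voiced consonant) → [eː].
/j/ — not in any rule's target class → [j].
/p/ (between /j/ and /i/) fails the environment for rule 2, so it stays [p].
/i/ (word-final): rule 1 targets it, but not before a voiced consonant → unchanged [i].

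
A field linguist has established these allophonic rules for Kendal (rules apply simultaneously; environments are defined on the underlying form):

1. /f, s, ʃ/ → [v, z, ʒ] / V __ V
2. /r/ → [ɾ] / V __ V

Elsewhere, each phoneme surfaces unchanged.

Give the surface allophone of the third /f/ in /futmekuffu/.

[f]

/f/ — between /f/ and /u/; rule 1 does not apply here → [f].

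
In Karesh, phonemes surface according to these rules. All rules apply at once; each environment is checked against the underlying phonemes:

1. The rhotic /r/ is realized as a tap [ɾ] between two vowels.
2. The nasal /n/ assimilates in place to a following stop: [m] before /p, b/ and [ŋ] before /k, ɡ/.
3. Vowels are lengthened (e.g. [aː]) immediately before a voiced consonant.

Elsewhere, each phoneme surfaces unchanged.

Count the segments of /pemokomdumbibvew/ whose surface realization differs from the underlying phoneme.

Segments that undergo a rule: /e/ → [eː] (rule 3); /o/ → [oː] (rule 3); /u/ → [uː] (rule 3); /i/ → [iː] (rule 3); /e/ → [eː] (rule 3).
All other segments surface unchanged.

5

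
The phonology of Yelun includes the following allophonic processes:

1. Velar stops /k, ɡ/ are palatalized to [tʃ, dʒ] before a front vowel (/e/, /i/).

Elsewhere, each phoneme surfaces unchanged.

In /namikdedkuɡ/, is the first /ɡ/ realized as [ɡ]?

/ɡ/ (word-final) is in the target of rule 1 but the environment (before a front vowel) is not met → [ɡ].
The actual realization is [ɡ], which matches [ɡ].

Yes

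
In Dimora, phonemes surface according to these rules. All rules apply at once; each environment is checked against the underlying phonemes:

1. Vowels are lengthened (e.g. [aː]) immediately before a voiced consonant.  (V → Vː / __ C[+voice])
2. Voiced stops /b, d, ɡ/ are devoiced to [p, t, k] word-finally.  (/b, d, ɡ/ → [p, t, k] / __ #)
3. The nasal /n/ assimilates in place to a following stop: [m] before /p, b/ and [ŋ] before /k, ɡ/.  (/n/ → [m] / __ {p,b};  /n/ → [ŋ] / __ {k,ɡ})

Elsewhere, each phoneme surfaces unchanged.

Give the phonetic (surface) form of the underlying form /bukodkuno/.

[bukoːdkuːno]

/b/ (word-initial) is in the target of rule 2 but the environment (word-finally) is not met → [b].
/u/ — between /b/ and /k/; rule 1 does not apply here → [u].
/o/ meets the environment for rule 1 (before a voiced consonant) → [oː].
/d/ (between /o/ and /k/): rule 2 targets it, but not word-finally → unchanged [d].
/u/ — between /k/ and /n/, before a voiced consonant — surfaces as [uː] (rule 1).
/n/ (between /u/ and /o/) fails the environment for rule 3, so it stays [n].
/o/ (word-final) is in the target of rule 1 but the environment (before a voiced consonant) is not met → [o].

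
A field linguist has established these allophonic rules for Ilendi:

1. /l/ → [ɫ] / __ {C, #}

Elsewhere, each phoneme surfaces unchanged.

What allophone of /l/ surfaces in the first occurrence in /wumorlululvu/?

[l]

/l/ (between /r/ and /u/) is in the target of rule 1 but the environment (word-finally or immediately before a consonant) is not met → [l].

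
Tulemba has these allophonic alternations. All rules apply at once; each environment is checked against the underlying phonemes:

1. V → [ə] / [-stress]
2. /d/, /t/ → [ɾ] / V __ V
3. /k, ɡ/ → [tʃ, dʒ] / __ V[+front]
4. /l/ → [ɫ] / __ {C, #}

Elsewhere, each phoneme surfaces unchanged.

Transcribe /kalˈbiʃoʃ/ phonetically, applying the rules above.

[kəɫˈbiʃəʃ]

/k/ — word-initial; rule 3 does not apply here → [k].
/a/ — between /k/ and /l/, in an unstressed syllable — surfaces as [ə] (rule 1).
/l/ — between /a/ and /b/, word-finally or immediately before a consonant — surfaces as [ɫ] (rule 4).
/b/ (between /l/ and /i/): no rule targets it → [b].
/i/ (between /b/ and /ʃ/) is in the target of rule 1 but the environment (in an unstressed syllable) is not met → [i].
/ʃ/ — not in any rule's target class → [ʃ].
/o/ (between /ʃ/ and /ʃ/): in an unstressed syllable, so rule 1 applies → [ə].
/ʃ/ — not in any rule's target class → [ʃ].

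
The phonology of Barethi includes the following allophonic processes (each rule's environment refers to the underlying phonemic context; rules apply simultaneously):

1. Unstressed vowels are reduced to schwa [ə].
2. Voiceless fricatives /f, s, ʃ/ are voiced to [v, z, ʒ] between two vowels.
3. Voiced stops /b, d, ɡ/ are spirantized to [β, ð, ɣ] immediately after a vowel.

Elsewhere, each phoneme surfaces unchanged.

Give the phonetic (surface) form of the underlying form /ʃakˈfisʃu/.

[ʃəkˈfisʃə]

/ʃ/ — word-initial; rule 2 does not apply here → [ʃ].
Rule 1 applies to /a/ (between /ʃ/ and /k/: in an unstressed syllable) → [ə].
/k/ — not in any rule's target class → [k].
/f/ (between /k/ and /i/) fails the environment for rule 2, so it stays [f].
/i/ (between /f/ and /s/) fails the environment for rule 1, so it stays [i].
/s/ (between /i/ and /ʃ/) is in the target of rule 2 but the environment (between two vowels) is not met → [s].
/ʃ/ — between /s/ and /u/; rule 2 does not apply here → [ʃ].
/u/ meets the environment for rule 1 (in an unstressed syllable) → [ə].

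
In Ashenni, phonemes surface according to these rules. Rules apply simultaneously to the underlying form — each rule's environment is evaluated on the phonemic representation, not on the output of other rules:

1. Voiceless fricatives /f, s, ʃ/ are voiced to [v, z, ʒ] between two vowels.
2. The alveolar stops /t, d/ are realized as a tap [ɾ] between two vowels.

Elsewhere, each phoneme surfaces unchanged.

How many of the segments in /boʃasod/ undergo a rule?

Segments that undergo a rule: /ʃ/ → [ʒ] (rule 1); /s/ → [z] (rule 1).
All other segments surface unchanged.

2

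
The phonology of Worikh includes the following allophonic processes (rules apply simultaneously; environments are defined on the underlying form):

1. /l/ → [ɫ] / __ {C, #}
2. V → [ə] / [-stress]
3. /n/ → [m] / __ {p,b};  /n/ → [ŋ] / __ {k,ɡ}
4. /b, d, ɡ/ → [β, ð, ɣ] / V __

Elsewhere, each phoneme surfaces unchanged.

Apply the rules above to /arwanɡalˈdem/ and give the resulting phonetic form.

[ərwəŋɡəɫˈdem]

/a/ (word-initial) occurs in an unstressed syllable → [ə] by rule 2.
/r/ — not in any rule's target class → [r].
/w/ stays [w].
/a/ — between /w/ and /n/, in an unstressed syllable — surfaces as [ə] (rule 2).
/n/ meets the environment for rule 3 (before a labial or velar stop) → [ŋ].
/ɡ/ — between /n/ and /a/; rule 4 does not apply here → [ɡ].
/a/ meets the environment for rule 2 (in an unstressed syllable) → [ə].
Rule 1 applies to /l/ (between /a/ and /d/: word-finally or immediately before a consonant) → [ɫ].
/d/ — between /l/ and /e/; rule 4 does not apply here → [d].
/e/ (between /d/ and /m/): rule 2 targets it, but not in an unstressed syllable → unchanged [e].
/m/ (word-final) is unaffected → [m].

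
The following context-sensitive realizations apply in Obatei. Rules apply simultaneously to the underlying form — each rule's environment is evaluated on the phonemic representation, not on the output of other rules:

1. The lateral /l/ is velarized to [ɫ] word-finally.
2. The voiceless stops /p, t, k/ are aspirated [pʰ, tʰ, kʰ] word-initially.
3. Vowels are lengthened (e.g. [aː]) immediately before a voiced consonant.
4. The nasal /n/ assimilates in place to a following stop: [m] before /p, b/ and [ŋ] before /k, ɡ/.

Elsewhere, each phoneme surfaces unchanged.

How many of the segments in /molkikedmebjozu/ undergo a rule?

4

Segments that undergo a rule: /o/ → [oː] (rule 3); /e/ → [eː] (rule 3); /e/ → [eː] (rule 3); /o/ → [oː] (rule 3).
All other segments surface unchanged.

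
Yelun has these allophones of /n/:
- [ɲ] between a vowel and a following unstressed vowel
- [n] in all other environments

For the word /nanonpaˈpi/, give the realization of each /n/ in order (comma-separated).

Occurrence 1 (position 1): no conditioning environment matches → elsewhere allophone [n].
Occurrence 2 (position 3): between a vowel and a following unstressed vowel → [ɲ].
Occurrence 3 (position 5): no conditioning environment matches → elsewhere allophone [n].

[n], [ɲ], [n]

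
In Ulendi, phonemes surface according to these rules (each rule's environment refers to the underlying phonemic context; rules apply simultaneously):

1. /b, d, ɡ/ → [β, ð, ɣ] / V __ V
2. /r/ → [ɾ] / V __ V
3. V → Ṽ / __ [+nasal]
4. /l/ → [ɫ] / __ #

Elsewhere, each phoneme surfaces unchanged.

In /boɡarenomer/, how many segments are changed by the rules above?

Segments that undergo a rule: /ɡ/ → [ɣ] (rule 1); /r/ → [ɾ] (rule 2); /e/ → [ẽ] (rule 3); /o/ → [õ] (rule 3).
All other segments surface unchanged.

4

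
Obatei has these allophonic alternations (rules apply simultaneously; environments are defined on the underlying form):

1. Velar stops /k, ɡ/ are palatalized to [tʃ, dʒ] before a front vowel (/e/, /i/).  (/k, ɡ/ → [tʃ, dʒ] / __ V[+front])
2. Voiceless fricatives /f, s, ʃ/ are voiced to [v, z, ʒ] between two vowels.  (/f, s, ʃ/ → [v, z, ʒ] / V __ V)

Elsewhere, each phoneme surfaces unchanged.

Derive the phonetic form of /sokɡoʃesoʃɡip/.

[sokɡoʒezoʃdʒip]

/s/ (word-initial) fails the environment for rule 2, so it stays [s].
/o/ stays [o].
/k/ (between /o/ and /ɡ/): rule 1 targets it, but not before a front vowel → unchanged [k].
/ɡ/ (between /k/ and /o/) fails the environment for rule 1, so it stays [ɡ].
/o/ (between /ɡ/ and /ʃ/): no rule targets it → [o].
Rule 2 applies to /ʃ/ (between /o/ and /e/: between two vowels) → [ʒ].
/e/ (between /ʃ/ and /s/): no rule targets it → [e].
/s/ (between /e/ and /o/) occurs between two vowels → [z] by rule 2.
/o/ (between /s/ and /ʃ/): no rule targets it → [o].
/ʃ/ (between /o/ and /ɡ/) is in the target of rule 2 but the environment (between two vowels) is not met → [ʃ].
Rule 1 applies to /ɡ/ (between /ʃ/ and /i/: before a front vowel) → [dʒ].
/i/ (between /ɡ/ and /p/): no rule targets it → [i].
/p/ (word-final): no rule targets it → [p].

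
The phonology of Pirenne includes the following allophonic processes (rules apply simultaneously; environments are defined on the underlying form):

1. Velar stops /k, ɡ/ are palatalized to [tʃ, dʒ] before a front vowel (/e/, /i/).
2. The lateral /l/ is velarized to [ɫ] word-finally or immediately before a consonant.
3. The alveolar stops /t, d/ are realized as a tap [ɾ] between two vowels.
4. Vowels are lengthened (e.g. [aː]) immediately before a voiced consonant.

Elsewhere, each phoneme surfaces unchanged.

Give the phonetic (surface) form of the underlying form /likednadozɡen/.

/l/ — word-initial; rule 2 does not apply here → [l].
/i/ — between /l/ and /k/; rule 4 does not apply here → [i].
/k/ (between /i/ and /e/) occurs before a front vowel → [tʃ] by rule 1.
/e/ (between /k/ and /d/) occurs before a voiced consonant → [eː] by rule 4.
/d/ — between /e/ and /n/; rule 3 does not apply here → [d].
/n/ stays [n].
Rule 4 applies to /a/ (between /n/ and /d/: before a voiced consonant) → [aː].
/d/ meets the environment for rule 3 (between two vowels) → [ɾ].
/o/ (between /d/ and /z/): before a voiced consonant, so rule 4 applies → [oː].
/z/ stays [z].
/ɡ/ meets the environment for rule 1 (before a front vowel) → [dʒ].
/e/ meets the environment for rule 4 (before a voiced consonant) → [eː].
/n/ (word-final): no rule targets it → [n].

[litʃeːdnaːɾoːzdʒeːn]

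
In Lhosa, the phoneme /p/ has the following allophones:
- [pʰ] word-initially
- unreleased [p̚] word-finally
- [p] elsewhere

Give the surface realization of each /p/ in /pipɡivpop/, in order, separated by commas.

Occurrence 1 (position 1): word-initially → [pʰ].
Occurrence 2 (position 3): no conditioning environment matches → elsewhere allophone [p].
Occurrence 3 (position 7): no conditioning environment matches → elsewhere allophone [p].
Occurrence 4 (position 9): word-finally → [p̚].

[pʰ], [p], [p], [p̚]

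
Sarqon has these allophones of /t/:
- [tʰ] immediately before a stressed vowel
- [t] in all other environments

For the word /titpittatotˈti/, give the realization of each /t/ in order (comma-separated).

[t], [t], [t], [t], [t], [t], [tʰ]

Occurrence 1 (position 1): no conditioning environment matches → elsewhere allophone [t].
Occurrence 2 (position 3): no conditioning environment matches → elsewhere allophone [t].
Occurrence 3 (position 6): no conditioning environment matches → elsewhere allophone [t].
Occurrence 4 (position 7): no conditioning environment matches → elsewhere allophone [t].
Occurrence 5 (position 9): no conditioning environment matches → elsewhere allophone [t].
Occurrence 6 (position 11): no conditioning environment matches → elsewhere allophone [t].
Occurrence 7 (position 12): immediately before a stressed vowel → [tʰ].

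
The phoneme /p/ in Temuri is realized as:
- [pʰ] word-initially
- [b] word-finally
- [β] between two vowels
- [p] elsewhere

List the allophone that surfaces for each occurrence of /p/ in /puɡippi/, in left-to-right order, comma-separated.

Occurrence 1 (position 1): word-initially → [pʰ].
Occurrence 2 (position 5): no conditioning environment matches → elsewhere allophone [p].
Occurrence 3 (position 6): no conditioning environment matches → elsewhere allophone [p].

[pʰ], [p], [p]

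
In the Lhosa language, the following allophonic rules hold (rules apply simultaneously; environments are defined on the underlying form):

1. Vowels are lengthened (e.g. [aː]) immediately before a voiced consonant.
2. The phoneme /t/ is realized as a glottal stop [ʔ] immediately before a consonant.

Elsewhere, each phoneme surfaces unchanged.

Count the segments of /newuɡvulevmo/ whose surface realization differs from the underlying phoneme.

Segments that undergo a rule: /e/ → [eː] (rule 1); /u/ → [uː] (rule 1); /u/ → [uː] (rule 1); /e/ → [eː] (rule 1).
All other segments surface unchanged.

4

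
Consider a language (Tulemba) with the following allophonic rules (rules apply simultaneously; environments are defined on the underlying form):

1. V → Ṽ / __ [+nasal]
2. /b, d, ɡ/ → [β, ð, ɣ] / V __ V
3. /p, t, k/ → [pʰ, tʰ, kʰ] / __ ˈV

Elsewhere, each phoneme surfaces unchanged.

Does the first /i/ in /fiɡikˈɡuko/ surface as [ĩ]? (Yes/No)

/i/ — between /f/ and /ɡ/; rule 1 does not apply here → [i].
The actual realization is [i], not [ĩ].

No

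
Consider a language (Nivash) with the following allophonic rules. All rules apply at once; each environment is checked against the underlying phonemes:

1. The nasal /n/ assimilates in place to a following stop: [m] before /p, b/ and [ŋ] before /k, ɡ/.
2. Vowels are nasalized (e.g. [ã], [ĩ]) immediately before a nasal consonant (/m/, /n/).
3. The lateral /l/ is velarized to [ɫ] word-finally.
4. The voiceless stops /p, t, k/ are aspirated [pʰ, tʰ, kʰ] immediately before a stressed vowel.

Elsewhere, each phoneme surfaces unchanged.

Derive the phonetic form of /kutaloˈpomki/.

[kutaloˈpʰõmki]

/k/ — word-initial; rule 4 does not apply here → [k].
/u/ — between /k/ and /t/; rule 2 does not apply here → [u].
/t/ (between /u/ and /a/) is in the target of rule 4 but the environment (immediately before a stressed vowel) is not met → [t].
/a/ — between /t/ and /l/; rule 2 does not apply here → [a].
/l/ (between /a/ and /o/) fails the environment for rule 3, so it stays [l].
/o/ (between /l/ and /p/): rule 2 targets it, but not before a nasal consonant → unchanged [o].
/p/ (between /o/ and /o/) occurs immediately before a stressed vowel → [pʰ] by rule 4.
Rule 2 applies to /o/ (between /p/ and /m/: before a nasal consonant) → [õ].
/m/ stays [m].
/k/ (between /m/ and /i/): rule 4 targets it, but not immediately before a stressed vowel → unchanged [k].
/i/ — word-final; rule 2 does not apply here → [i].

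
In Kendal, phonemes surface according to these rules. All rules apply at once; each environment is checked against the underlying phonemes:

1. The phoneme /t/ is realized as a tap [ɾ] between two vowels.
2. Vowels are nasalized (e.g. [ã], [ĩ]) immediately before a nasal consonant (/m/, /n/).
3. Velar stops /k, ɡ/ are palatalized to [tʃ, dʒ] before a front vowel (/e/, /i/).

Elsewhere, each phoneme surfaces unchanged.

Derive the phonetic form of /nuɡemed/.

[nudʒẽmed]

/n/ (word-initial): no rule targets it → [n].
/u/ (between /n/ and /ɡ/) fails the environment for rule 2, so it stays [u].
/ɡ/ — between /u/ and /e/, before a front vowel — surfaces as [dʒ] (rule 3).
/e/ meets the environment for rule 2 (before a nasal consonant) → [ẽ].
/m/ (between /e/ and /e/) is unaffected → [m].
/e/ — between /m/ and /d/; rule 2 does not apply here → [e].
/d/ stays [d].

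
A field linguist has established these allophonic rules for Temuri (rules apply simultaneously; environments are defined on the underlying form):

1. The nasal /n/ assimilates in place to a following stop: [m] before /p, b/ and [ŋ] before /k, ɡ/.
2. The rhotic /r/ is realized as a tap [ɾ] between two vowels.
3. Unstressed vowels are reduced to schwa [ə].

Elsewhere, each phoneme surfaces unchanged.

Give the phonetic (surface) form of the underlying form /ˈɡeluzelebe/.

[ˈɡeləzələbə]

/ɡ/ (word-initial) is unaffected → [ɡ].
/e/ (between /ɡ/ and /l/): rule 3 targets it, but not in an unstressed syllable → unchanged [e].
/l/ stays [l].
Rule 3 applies to /u/ (between /l/ and /z/: in an unstressed syllable) → [ə].
/z/ stays [z].
/e/ (between /z/ and /l/): in an unstressed syllable, so rule 3 applies → [ə].
/l/ — not in any rule's target class → [l].
/e/ (between /l/ and /b/) occurs in an unstressed syllable → [ə] by rule 3.
/b/ (between /e/ and /e/) is unaffected → [b].
/e/ (word-final) occurs in an unstressed syllable → [ə] by rule 3.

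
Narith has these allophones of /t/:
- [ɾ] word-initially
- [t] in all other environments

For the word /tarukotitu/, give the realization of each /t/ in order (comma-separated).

[ɾ], [t], [t]

Occurrence 1 (position 1): word-initially → [ɾ].
Occurrence 2 (position 7): no conditioning environment matches → elsewhere allophone [t].
Occurrence 3 (position 9): no conditioning environment matches → elsewhere allophone [t].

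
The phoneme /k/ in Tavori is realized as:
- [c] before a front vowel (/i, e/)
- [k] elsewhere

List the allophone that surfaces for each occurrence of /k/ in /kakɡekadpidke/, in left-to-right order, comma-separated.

Occurrence 1 (position 1): no conditioning environment matches → elsewhere allophone [k].
Occurrence 2 (position 3): no conditioning environment matches → elsewhere allophone [k].
Occurrence 3 (position 6): no conditioning environment matches → elsewhere allophone [k].
Occurrence 4 (position 12): before a front vowel → [c].

[k], [k], [k], [c]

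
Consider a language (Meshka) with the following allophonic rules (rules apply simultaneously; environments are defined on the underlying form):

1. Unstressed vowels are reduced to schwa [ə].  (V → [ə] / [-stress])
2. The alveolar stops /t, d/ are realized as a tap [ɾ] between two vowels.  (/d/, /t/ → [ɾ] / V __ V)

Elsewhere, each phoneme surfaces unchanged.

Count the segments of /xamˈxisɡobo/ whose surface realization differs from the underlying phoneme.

3

Segments that undergo a rule: /a/ → [ə] (rule 1); /o/ → [ə] (rule 1); /o/ → [ə] (rule 1).
All other segments surface unchanged.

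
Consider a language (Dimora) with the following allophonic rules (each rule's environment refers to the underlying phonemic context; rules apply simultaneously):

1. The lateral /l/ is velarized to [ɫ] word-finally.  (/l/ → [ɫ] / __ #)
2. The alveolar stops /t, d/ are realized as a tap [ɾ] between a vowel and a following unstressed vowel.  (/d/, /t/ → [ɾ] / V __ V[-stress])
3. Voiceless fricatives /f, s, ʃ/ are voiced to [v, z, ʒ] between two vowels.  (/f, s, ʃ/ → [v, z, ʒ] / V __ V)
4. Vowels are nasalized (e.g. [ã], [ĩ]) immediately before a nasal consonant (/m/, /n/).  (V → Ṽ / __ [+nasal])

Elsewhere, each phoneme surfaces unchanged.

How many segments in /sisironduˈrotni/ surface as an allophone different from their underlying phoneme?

2

Segments that undergo a rule: /s/ → [z] (rule 3); /o/ → [õ] (rule 4).
All other segments surface unchanged.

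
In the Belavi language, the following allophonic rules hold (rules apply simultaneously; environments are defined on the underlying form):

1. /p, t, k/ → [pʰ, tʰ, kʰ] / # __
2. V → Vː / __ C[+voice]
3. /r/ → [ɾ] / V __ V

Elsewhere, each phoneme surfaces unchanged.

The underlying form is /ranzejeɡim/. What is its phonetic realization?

/r/ (word-initial): rule 3 targets it, but not between two vowels → unchanged [r].
/a/ — between /r/ and /n/, before a voiced consonant — surfaces as [aː] (rule 2).
/n/ stays [n].
/z/ (between /n/ and /e/): no rule targets it → [z].
/e/ (between /z/ and /j/): before a voiced consonant, so rule 2 applies → [eː].
/j/ (between /e/ and /e/): no rule targets it → [j].
/e/ (between /j/ and /ɡ/): before a voiced consonant, so rule 2 applies → [eː].
/ɡ/ — not in any rule's target class → [ɡ].
/i/ — between /ɡ/ and /m/, before a voiced consonant — surfaces as [iː] (rule 2).
/m/ (word-final): no rule targets it → [m].

[raːnzeːjeːɡiːm]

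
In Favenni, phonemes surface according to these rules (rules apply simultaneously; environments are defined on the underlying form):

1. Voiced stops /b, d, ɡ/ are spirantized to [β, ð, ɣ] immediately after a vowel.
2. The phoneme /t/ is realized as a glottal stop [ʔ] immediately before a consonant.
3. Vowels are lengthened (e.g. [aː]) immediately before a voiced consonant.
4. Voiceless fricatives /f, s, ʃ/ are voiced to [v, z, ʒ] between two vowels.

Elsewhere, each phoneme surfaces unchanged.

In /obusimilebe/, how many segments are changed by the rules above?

7

Segments that undergo a rule: /o/ → [oː] (rule 3); /b/ → [β] (rule 1); /s/ → [z] (rule 4); /i/ → [iː] (rule 3); /i/ → [iː] (rule 3); /e/ → [eː] (rule 3); /b/ → [β] (rule 1).
All other segments surface unchanged.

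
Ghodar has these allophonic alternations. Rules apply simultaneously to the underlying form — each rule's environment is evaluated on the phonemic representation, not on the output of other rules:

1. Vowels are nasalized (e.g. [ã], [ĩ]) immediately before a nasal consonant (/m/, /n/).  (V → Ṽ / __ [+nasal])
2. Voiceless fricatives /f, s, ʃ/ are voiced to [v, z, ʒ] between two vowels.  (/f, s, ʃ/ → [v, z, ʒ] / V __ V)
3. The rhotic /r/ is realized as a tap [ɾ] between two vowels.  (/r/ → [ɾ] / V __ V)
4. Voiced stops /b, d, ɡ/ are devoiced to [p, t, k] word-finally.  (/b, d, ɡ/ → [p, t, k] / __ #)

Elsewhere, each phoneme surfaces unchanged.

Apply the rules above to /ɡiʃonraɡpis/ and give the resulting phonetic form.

[ɡiʒõnraɡpis]

/ɡ/ (word-initial): rule 4 targets it, but not word-finally → unchanged [ɡ].
/i/ (between /ɡ/ and /ʃ/): rule 1 targets it, but not before a nasal consonant → unchanged [i].
Rule 2 applies to /ʃ/ (between /i/ and /o/: between two vowels) → [ʒ].
/o/ — between /ʃ/ and /n/, before a nasal consonant — surfaces as [õ] (rule 1).
/n/ stays [n].
/r/ — between /n/ and /a/; rule 3 does not apply here → [r].
/a/ (between /r/ and /ɡ/) is in the target of rule 1 but the environment (before a nasal consonant) is not met → [a].
/ɡ/ (between /a/ and /p/): rule 4 targets it, but not word-finally → unchanged [ɡ].
/p/ stays [p].
/i/ (between /p/ and /s/) is in the target of rule 1 but the environment (before a nasal consonant) is not met → [i].
/s/ (word-final): rule 2 targets it, but not between two vowels → unchanged [s].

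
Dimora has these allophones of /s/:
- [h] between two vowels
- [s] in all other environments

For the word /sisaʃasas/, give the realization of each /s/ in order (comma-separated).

Occurrence 1 (position 1): no conditioning environment matches → elsewhere allophone [s].
Occurrence 2 (position 3): between two vowels → [h].
Occurrence 3 (position 7): between two vowels → [h].
Occurrence 4 (position 9): no conditioning environment matches → elsewhere allophone [s].

[s], [h], [h], [s]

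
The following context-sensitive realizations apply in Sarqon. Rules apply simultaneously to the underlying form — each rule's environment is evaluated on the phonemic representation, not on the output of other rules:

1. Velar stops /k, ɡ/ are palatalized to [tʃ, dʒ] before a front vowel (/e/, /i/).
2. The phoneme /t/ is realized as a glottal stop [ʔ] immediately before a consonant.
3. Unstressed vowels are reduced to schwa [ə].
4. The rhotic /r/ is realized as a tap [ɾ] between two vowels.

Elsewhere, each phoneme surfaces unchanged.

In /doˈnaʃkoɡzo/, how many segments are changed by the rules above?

3

Segments that undergo a rule: /o/ → [ə] (rule 3); /o/ → [ə] (rule 3); /o/ → [ə] (rule 3).
All other segments surface unchanged.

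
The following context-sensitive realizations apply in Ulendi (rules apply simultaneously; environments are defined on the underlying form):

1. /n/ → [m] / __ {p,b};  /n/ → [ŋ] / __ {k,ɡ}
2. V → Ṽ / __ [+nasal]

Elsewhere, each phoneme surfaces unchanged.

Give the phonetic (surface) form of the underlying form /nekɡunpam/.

/n/ (word-initial) fails the environment for rule 1, so it stays [n].
/e/ (between /n/ and /k/) is in the target of rule 2 but the environment (before a nasal consonant) is not met → [e].
Rule 2 applies to /u/ (between /ɡ/ and /n/: before a nasal consonant) → [ũ].
/n/ meets the environment for rule 1 (before a labial or velar stop) → [m].
/a/ meets the environment for rule 2 (before a nasal consonant) → [ã].

[nekɡũmpãm]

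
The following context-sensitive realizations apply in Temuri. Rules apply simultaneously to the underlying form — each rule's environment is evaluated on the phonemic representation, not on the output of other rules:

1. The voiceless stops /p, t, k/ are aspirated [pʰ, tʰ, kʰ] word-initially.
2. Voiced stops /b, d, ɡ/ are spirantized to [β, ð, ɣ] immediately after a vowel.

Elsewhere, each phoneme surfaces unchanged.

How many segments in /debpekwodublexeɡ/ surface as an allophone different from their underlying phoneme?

4

Segments that undergo a rule: /b/ → [β] (rule 2); /d/ → [ð] (rule 2); /b/ → [β] (rule 2); /ɡ/ → [ɣ] (rule 2).
All other segments surface unchanged.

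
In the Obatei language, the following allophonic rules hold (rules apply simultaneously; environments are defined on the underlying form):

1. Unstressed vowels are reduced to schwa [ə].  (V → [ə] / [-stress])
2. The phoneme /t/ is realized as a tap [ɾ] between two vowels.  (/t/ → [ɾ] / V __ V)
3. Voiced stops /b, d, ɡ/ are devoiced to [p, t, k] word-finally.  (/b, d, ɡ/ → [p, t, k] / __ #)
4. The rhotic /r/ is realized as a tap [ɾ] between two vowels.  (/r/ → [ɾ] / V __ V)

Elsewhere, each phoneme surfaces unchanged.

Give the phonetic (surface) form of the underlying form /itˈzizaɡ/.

/i/ (word-initial) occurs in an unstressed syllable → [ə] by rule 1.
/t/ — between /i/ and /z/; rule 2 does not apply here → [t].
/z/ — not in any rule's target class → [z].
/i/ — between /z/ and /z/; rule 1 does not apply here → [i].
/z/ stays [z].
/a/ (between /z/ and /ɡ/) occurs in an unstressed syllable → [ə] by rule 1.
/ɡ/ (word-final) occurs word-finally → [k] by rule 3.

[ətˈzizək]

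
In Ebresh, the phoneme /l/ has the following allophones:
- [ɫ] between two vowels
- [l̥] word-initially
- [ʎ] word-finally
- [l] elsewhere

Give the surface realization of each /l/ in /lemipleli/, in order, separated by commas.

Occurrence 1 (position 1): word-initially → [l̥].
Occurrence 2 (position 6): no conditioning environment matches → elsewhere allophone [l].
Occurrence 3 (position 8): between two vowels → [ɫ].

[l̥], [l], [ɫ]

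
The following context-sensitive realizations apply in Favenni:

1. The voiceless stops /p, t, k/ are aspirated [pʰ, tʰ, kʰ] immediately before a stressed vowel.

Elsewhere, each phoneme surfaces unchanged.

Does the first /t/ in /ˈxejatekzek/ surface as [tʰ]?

/t/ (between /a/ and /e/) fails the environment for rule 1, so it stays [t].
The actual realization is [t], not [tʰ].

No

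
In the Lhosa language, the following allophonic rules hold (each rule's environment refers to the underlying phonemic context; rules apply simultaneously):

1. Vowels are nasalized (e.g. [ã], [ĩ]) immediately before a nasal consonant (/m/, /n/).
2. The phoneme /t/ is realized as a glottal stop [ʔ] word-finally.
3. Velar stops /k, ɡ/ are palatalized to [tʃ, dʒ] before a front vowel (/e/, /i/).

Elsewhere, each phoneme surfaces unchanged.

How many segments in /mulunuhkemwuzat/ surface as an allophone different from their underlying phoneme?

Segments that undergo a rule: /u/ → [ũ] (rule 1); /k/ → [tʃ] (rule 3); /e/ → [ẽ] (rule 1); /t/ → [ʔ] (rule 2).
All other segments surface unchanged.

4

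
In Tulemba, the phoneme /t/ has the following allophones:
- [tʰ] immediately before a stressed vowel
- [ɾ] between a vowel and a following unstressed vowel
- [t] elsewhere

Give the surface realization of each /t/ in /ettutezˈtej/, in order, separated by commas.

[t], [t], [ɾ], [tʰ]

Occurrence 1 (position 2): no conditioning environment matches → elsewhere allophone [t].
Occurrence 2 (position 3): no conditioning environment matches → elsewhere allophone [t].
Occurrence 3 (position 5): between a vowel and an unstressed vowel → [ɾ].
Occurrence 4 (position 8): immediately before a stressed vowel → [tʰ].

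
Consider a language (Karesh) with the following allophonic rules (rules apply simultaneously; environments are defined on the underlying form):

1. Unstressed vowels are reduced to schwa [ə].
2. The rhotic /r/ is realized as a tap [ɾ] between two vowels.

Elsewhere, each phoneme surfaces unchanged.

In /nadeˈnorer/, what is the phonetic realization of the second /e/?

/e/ meets the environment for rule 1 (in an unstressed syllable) → [ə].

[ə]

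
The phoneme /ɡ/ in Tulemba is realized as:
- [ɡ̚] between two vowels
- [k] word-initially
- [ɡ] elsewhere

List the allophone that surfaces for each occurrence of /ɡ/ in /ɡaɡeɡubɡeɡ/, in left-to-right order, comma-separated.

[k], [ɡ̚], [ɡ̚], [ɡ], [ɡ]

Occurrence 1 (position 1): word-initially → [k].
Occurrence 2 (position 3): between two vowels → [ɡ̚].
Occurrence 3 (position 5): between two vowels → [ɡ̚].
Occurrence 4 (position 8): no conditioning environment matches → elsewhere allophone [ɡ].
Occurrence 5 (position 10): no conditioning environment matches → elsewhere allophone [ɡ].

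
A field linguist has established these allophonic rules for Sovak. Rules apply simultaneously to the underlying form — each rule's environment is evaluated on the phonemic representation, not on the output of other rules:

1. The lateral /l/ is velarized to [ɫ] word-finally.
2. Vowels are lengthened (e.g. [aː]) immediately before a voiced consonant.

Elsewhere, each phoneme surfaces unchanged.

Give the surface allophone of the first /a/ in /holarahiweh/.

[aː]

/a/ (between /l/ and /r/): before a voiced consonant, so rule 2 applies → [aː].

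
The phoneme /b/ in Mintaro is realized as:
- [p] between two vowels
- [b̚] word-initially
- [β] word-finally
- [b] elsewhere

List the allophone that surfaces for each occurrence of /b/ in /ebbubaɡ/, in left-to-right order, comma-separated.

[b], [b], [p]

Occurrence 1 (position 2): no conditioning environment matches → elsewhere allophone [b].
Occurrence 2 (position 3): no conditioning environment matches → elsewhere allophone [b].
Occurrence 3 (position 5): between two vowels → [p].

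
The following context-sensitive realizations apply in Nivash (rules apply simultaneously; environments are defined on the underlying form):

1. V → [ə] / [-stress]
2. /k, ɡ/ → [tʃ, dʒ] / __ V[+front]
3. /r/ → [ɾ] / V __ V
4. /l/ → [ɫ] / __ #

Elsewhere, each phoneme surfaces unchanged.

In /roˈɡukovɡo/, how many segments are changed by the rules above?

Segments that undergo a rule: /o/ → [ə] (rule 1); /o/ → [ə] (rule 1); /o/ → [ə] (rule 1).
All other segments surface unchanged.

3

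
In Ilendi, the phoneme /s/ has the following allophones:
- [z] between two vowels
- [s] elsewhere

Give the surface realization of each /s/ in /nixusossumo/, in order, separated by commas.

[z], [s], [s]

Occurrence 1 (position 5): between two vowels → [z].
Occurrence 2 (position 7): no conditioning environment matches → elsewhere allophone [s].
Occurrence 3 (position 8): no conditioning environment matches → elsewhere allophone [s].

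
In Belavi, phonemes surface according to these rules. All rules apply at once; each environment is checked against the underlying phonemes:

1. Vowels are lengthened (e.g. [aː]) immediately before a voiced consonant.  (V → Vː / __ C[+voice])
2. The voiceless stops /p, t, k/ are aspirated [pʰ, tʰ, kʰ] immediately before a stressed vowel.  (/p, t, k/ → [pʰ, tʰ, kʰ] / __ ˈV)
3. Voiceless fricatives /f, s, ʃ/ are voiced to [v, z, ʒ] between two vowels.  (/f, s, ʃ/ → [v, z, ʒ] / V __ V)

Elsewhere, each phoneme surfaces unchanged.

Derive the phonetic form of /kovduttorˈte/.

/k/ — word-initial; rule 2 does not apply here → [k].
/o/ — between /k/ and /v/, before a voiced consonant — surfaces as [oː] (rule 1).
/v/ stays [v].
/d/ — not in any rule's target class → [d].
/u/ (between /d/ and /t/): rule 1 targets it, but not before a voiced consonant → unchanged [u].
/t/ (between /u/ and /t/) fails the environment for rule 2, so it stays [t].
/t/ (between /t/ and /o/) is in the target of rule 2 but the environment (immediately before a stressed vowel) is not met → [t].
/o/ — between /t/ and /r/, before a voiced consonant — surfaces as [oː] (rule 1).
/r/ stays [r].
/t/ — between /r/ and /e/, immediately before a stressed vowel — surfaces as [tʰ] (rule 2).
/e/ (word-final) fails the environment for rule 1, so it stays [e].

[koːvduttoːrˈtʰe]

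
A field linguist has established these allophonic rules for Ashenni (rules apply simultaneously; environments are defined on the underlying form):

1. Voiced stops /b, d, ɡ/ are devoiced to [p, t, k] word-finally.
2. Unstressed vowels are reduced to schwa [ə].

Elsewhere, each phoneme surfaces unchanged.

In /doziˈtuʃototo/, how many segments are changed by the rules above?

5

Segments that undergo a rule: /o/ → [ə] (rule 2); /i/ → [ə] (rule 2); /o/ → [ə] (rule 2); /o/ → [ə] (rule 2); /o/ → [ə] (rule 2).
All other segments surface unchanged.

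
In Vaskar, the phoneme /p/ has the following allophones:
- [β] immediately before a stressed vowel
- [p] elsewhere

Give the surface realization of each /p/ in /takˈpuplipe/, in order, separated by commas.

Occurrence 1 (position 4): immediately before a stressed vowel → [β].
Occurrence 2 (position 6): no conditioning environment matches → elsewhere allophone [p].
Occurrence 3 (position 9): no conditioning environment matches → elsewhere allophone [p].

[β], [p], [p]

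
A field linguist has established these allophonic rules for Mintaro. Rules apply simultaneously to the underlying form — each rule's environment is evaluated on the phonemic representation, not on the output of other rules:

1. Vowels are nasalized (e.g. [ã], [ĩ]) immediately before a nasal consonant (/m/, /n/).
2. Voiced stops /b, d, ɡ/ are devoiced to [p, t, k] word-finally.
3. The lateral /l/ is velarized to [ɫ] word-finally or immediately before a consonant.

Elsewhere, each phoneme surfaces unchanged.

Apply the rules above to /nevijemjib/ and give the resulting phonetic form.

/e/ (between /n/ and /v/) is in the target of rule 1 but the environment (before a nasal consonant) is not met → [e].
/i/ (between /v/ and /j/) fails the environment for rule 1, so it stays [i].
/e/ (between /j/ and /m/): before a nasal consonant, so rule 1 applies → [ẽ].
/i/ (between /j/ and /b/) is in the target of rule 1 but the environment (before a nasal consonant) is not met → [i].
Rule 2 applies to /b/ (word-final: word-finally) → [p].

[nevijẽmjip]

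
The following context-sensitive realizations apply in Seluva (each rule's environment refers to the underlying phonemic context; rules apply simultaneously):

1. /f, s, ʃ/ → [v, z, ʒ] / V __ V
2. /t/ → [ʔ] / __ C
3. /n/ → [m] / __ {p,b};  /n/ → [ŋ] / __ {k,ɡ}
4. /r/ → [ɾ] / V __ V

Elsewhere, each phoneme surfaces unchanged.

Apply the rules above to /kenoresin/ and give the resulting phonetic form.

/n/ (between /e/ and /o/) fails the environment for rule 3, so it stays [n].
/r/ — between /o/ and /e/, between two vowels — surfaces as [ɾ] (rule 4).
/s/ (between /e/ and /i/) occurs between two vowels → [z] by rule 1.
/n/ — word-final; rule 3 does not apply here → [n].

[kenoɾezin]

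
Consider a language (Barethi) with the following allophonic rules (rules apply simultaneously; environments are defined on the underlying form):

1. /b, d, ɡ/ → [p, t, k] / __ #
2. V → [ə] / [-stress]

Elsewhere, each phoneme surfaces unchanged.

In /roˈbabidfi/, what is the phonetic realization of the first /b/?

/b/ — between /o/ and /a/; rule 1 does not apply here → [b].

[b]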